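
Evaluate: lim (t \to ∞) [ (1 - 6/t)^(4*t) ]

Write it as [(1 - 6/t)^t]^(4) · (1 - 6/t)^(0). The bracketed term tends to e^(-6) and the second factor to 1, so the limit is e^(-24).

e^(-24)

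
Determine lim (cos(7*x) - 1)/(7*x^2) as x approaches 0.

-7/2

Direct substitution gives 0/0.
Apply L'Hôpital: lim (-7*sin(7*x))/(14*x), still 0/0.
After 2 applications of L'Hôpital's rule the quotient is (-49*cos(7*x))/(14); substituting x = 0 gives -7/2.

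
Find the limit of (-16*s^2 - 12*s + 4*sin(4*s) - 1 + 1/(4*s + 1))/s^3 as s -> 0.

-320/3

Substitution gives 0/0; apply L'Hôpital's rule 3 times.
After differentiating numerator and denominator 3 times the quotient is (-256*cos(4*s) - 384/(4*s + 1)^4)/(6); at s = 0 this is -320/3.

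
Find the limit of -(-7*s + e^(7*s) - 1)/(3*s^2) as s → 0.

Direct substitution gives 0/0.
Apply L'Hôpital: lim (7*e^(7*s) - 7)/(-6*s), still 0/0.
After 2 applications of L'Hôpital's rule the quotient is (49*e^(7*s))/(-6); substituting s = 0 gives -49/6.

-49/6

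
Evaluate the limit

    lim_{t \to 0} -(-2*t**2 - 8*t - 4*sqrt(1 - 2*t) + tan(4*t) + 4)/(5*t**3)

Substitution gives 0/0; apply L'Hôpital's rule 3 times.
After differentiating numerator and denominator 3 times the quotient is (384*tan(4*t)^2/cos(4*t)^2 + 128/cos(4*t)^2 + 12/(1 - 2*t)^(5/2))/(-30); at t = 0 this is -14/3.

-14/3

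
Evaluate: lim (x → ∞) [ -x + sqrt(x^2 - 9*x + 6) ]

This has the form ∞ − ∞. Multiply and divide by the conjugate √(x^2 - 9*x + 6) + x.
That gives (-9x + 6) / (√(x^2 - 9*x + 6) + x).
Divide numerator and denominator by x: the limit is -9/(2·1) = -9/2.

-9/2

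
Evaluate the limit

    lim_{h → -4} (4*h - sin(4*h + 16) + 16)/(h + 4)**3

32/3

Direct substitution gives 0/0.
Apply L'Hôpital: lim (4 - 4*cos(4*h + 16))/(3*(h + 4)^2), still 0/0.
Apply L'Hôpital: lim (16*sin(4*h + 16))/(6*h + 24), still 0/0.
After 3 applications of L'Hôpital's rule the quotient is (64*cos(4*h + 16))/(6); substituting h = -4 gives 32/3.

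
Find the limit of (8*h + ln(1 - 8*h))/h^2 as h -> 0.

-32

Direct substitution gives 0/0.
Apply L'Hôpital: lim (8 - 8/(1 - 8*h))/(2*h), still 0/0.
After 2 applications of L'Hôpital's rule the quotient is (-64/(1 - 8*h)^2)/(2); substituting h = 0 gives -32.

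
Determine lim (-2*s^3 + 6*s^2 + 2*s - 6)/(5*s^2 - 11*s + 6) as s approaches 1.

Since s = 1 makes numerator and denominator zero, (s - 1) divides both.
Cancelling it gives (-2*s^2 + 4*s + 6)/(5*s - 6); now plug in s = 1 to get -8.

-8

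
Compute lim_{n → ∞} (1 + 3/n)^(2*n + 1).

Write it as [(1 + 3/n)^n]^(2) · (1 + 3/n)^(1). The bracketed term tends to e^(3) and the second factor to 1, so the limit is e^(6).

e^(6)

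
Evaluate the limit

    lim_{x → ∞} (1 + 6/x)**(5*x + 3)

e^(30)

The base → 1 and the exponent → ∞: a 1^∞ form.
Take logarithms: (5x + 3)·ln(1 + 6/x). Since ln(1+u) ~ u for small u, this behaves like (5x)·(6/x) → 30.
So the limit is e^(30).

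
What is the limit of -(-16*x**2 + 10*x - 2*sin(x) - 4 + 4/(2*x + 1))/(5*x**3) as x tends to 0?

19/3

Substitution gives 0/0 (the numerator vanishes to order 3).
Expand each term to order x^3: the coefficient of x^3 in -2·sin(x) is 1/3 and in 4·1/(1 + 2x) is -32.
Lower-order terms cancel with the polynomial part, so the numerator is (-95/3)·x^3 + o(x^3), and the limit is (-95/3)/(-5) = 19/3.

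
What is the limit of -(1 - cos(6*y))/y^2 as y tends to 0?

-18

Substitution gives 0/0.
Use (1 − cos u)/u² → 1/2 with u = 6y: the limit is 6²/(2·(-1)) = -18.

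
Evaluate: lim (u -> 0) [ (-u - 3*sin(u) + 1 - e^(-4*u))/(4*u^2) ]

-2

Substitution gives 0/0 (the numerator vanishes to order 2).
Expand each term to order u^2: the coefficient of u^2 in -3·sin(u) is 0 and in −e^(-4u) is -8.
Lower-order terms cancel with the polynomial part, so the numerator is (-8)·u^2 + o(u^2), and the limit is (-8)/(4) = -2.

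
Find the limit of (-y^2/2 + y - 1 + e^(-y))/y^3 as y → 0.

Direct substitution gives 0/0.
Apply L'Hôpital: lim (-y + 1 - e^(-y))/(3*y^2), still 0/0.
Apply L'Hôpital: lim (-1 + e^(-y))/(6*y), still 0/0.
After 3 applications of L'Hôpital's rule the quotient is (-e^(-y))/(6); substituting y = 0 gives -1/6.

-1/6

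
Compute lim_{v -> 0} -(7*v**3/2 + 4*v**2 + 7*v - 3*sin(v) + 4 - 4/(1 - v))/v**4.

4

Substitution gives 0/0 (the numerator vanishes to order 4).
Expand each term to order v^4: the coefficient of v^4 in -4·1/(1 - v) is -4 and in -3·sin(v) is 0.
Lower-order terms cancel with the polynomial part, so the numerator is (-4)·v^4 + o(v^4), and the limit is (-4)/(-1) = 4.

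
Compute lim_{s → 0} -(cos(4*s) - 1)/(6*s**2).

4/3

Direct substitution gives 0/0.
Apply L'Hôpital: lim (-4*sin(4*s))/(-12*s), still 0/0.
After 2 applications of L'Hôpital's rule the quotient is (-16*cos(4*s))/(-12); substituting s = 0 gives 4/3.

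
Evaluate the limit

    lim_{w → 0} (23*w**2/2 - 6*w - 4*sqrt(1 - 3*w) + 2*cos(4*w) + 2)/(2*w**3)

Substitution gives 0/0 (the numerator vanishes to order 3).
Expand each term to order w^3: the coefficient of w^3 in -4·√(1 - 3w) is 27/4 and in 2·cos(4w) is 0.
Lower-order terms cancel with the polynomial part, so the numerator is (27/4)·w^3 + o(w^3), and the limit is (27/4)/(2) = 27/8.

27/8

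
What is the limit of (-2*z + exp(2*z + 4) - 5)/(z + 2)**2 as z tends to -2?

2

Direct substitution gives 0/0.
Apply L'Hôpital: lim (2*e^(2*z + 4) - 2)/(2*z + 4), still 0/0.
After 2 applications of L'Hôpital's rule the quotient is (4*e^(2*z + 4))/(2); substituting z = -2 gives 2.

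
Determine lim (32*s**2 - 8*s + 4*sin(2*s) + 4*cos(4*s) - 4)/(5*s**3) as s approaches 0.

-16/15

Substitution gives 0/0; apply L'Hôpital's rule 3 times.
After differentiating numerator and denominator 3 times the quotient is (256*sin(4*s) - 32*cos(2*s))/(30); at s = 0 this is -16/15.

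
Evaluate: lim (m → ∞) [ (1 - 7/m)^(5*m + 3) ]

e^(-35)

The base → 1 and the exponent → ∞: a 1^∞ form.
Take logarithms: (5m + 3)·ln(1 - 7/m). Since ln(1+u) ~ u for small u, this behaves like (5m)·(-7/m) → -35.
So the limit is e^(-35).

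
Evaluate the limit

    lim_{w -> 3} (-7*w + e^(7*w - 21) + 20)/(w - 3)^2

Direct substitution gives 0/0.
Apply L'Hôpital: lim (7*e^(7*w - 21) - 7)/(2*w - 6), still 0/0.
After 2 applications of L'Hôpital's rule the quotient is (49*e^(7*w - 21))/(2); substituting w = 3 gives 49/2.

49/2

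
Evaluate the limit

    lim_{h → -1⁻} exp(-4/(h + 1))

As h → -1⁻, -4/(h + 1) → +∞, so e^(-4/(h + 1)) → ∞.

∞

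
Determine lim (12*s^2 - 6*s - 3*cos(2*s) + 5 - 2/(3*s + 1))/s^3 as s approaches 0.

Substitution gives 0/0 (the numerator vanishes to order 3).
Expand each term to order s^3: the coefficient of s^3 in -2·1/(1 + 3s) is 54 and in -3·cos(2s) is 0.
Lower-order terms cancel with the polynomial part, so the numerator is (54)·s^3 + o(s^3), and the limit is (54)/(1) = 54.

54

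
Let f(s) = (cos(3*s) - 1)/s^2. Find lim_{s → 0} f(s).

-9/2

Direct substitution gives 0/0.
Apply L'Hôpital: lim (-3*sin(3*s))/(2*s), still 0/0.
After 2 applications of L'Hôpital's rule the quotient is (-9*cos(3*s))/(2); substituting s = 0 gives -9/2.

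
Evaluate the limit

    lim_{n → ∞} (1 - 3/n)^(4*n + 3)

Write it as [(1 - 3/n)^n]^(4) · (1 - 3/n)^(3). The bracketed term tends to e^(-3) and the second factor to 1, so the limit is e^(-12).

e^(-12)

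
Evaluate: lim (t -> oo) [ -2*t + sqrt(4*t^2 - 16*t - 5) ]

-4

An ∞ − ∞ form. Rationalising with the conjugate, the difference becomes (-16t - 5) / (√(4*t^2 - 16*t - 5) + 2t).
For large t the denominator behaves like 2·2t, so the quotient tends to -16/4 = -4.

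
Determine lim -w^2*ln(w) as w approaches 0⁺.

0

This is a 0·(−∞) form. Rewrite as -1·ln(w) / w^(−2) and apply L'Hôpital:
the derivative quotient is -1·(1/w) / (−2·w^(−3)) = (1/2)·w^2 → 0.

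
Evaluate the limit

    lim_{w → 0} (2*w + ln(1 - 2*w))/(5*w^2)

Direct substitution gives 0/0.
Apply L'Hôpital: lim (2 - 2/(1 - 2*w))/(10*w), still 0/0.
After 2 applications of L'Hôpital's rule the quotient is (-4/(1 - 2*w)^2)/(10); substituting w = 0 gives -2/5.

-2/5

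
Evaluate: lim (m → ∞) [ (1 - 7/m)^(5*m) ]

e^(-35)

Let L be the limit and take ln: ln L = lim (5m)·ln(1 - 7/m) = lim (5m)·(-7/m + O(1/m²)) = -35.
Hence L = e^(-35).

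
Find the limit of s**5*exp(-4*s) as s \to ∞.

0

Write as s^5/e^{4s}, an ∞/∞ form.
Exponential growth dominates any polynomial, so repeated L'Hôpital (or the standard result) gives 0.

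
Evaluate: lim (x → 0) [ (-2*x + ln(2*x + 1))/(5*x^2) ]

Direct substitution gives 0/0.
Apply L'Hôpital: lim (-2 + 2/(2*x + 1))/(10*x), still 0/0.
After 2 applications of L'Hôpital's rule the quotient is (-4/(2*x + 1)^2)/(10); substituting x = 0 gives -2/5.

-2/5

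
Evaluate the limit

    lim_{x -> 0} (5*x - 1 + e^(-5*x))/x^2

Direct substitution gives 0/0.
Apply L'Hôpital: lim (5 - 5*e^(-5*x))/(2*x), still 0/0.
After 2 applications of L'Hôpital's rule the quotient is (25*e^(-5*x))/(2); substituting x = 0 gives 25/2.

25/2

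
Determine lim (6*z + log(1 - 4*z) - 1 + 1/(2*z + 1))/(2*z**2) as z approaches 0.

-2

Substitution gives 0/0; apply L'Hôpital's rule 2 times.
After differentiating numerator and denominator 2 times the quotient is (-16/(4*z - 1)^2 + 8/(2*z + 1)^3)/(4); at z = 0 this is -2.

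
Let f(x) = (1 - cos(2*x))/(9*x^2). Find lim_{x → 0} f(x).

Substitution gives 0/0.
Use (1 − cos u)/u² → 1/2 with u = 2x: the limit is 2²/(2·9) = 2/9.

2/9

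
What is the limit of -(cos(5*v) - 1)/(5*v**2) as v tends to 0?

5/2

Direct substitution gives 0/0.
Apply L'Hôpital: lim (-5*sin(5*v))/(-10*v), still 0/0.
After 2 applications of L'Hôpital's rule the quotient is (-25*cos(5*v))/(-10); substituting v = 0 gives 5/2.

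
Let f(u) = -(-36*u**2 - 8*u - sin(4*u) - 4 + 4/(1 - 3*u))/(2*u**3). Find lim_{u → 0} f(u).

Substitution gives 0/0 (the numerator vanishes to order 3).
Expand each term to order u^3: the coefficient of u^3 in −sin(4u) is 32/3 and in 4·1/(1 - 3u) is 108.
Lower-order terms cancel with the polynomial part, so the numerator is (356/3)·u^3 + o(u^3), and the limit is (356/3)/(-2) = -178/3.

-178/3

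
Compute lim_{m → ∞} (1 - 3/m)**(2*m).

Let L be the limit and take ln: ln L = lim (2m)·ln(1 - 3/m) = lim (2m)·(-3/m + O(1/m²)) = -6.
Hence L = e^(-6).

e^(-6)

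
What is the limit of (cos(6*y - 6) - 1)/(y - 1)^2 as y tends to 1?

Direct substitution gives 0/0.
Apply L'Hôpital: lim (-6*sin(6*y - 6))/(2*y - 2), still 0/0.
After 2 applications of L'Hôpital's rule the quotient is (-36*cos(6*y - 6))/(2); substituting y = 1 gives -18.

-18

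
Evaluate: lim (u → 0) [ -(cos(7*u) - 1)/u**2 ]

49/2

Direct substitution gives 0/0.
Apply L'Hôpital: lim (-7*sin(7*u))/(-2*u), still 0/0.
After 2 applications of L'Hôpital's rule the quotient is (-49*cos(7*u))/(-2); substituting u = 0 gives 49/2.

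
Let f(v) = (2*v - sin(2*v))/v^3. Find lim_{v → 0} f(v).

4/3

Direct substitution gives 0/0.
Apply L'Hôpital: lim (2 - 2*cos(2*v))/(3*v^2), still 0/0.
Apply L'Hôpital: lim (4*sin(2*v))/(6*v), still 0/0.
After 3 applications of L'Hôpital's rule the quotient is (8*cos(2*v))/(6); substituting v = 0 gives 4/3.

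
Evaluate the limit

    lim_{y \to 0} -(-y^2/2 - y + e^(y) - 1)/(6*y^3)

Direct substitution gives 0/0.
Apply L'Hôpital: lim (-y + e^(y) - 1)/(-18*y^2), still 0/0.
Apply L'Hôpital: lim (e^(y) - 1)/(-36*y), still 0/0.
After 3 applications of L'Hôpital's rule the quotient is (e^(y))/(-36); substituting y = 0 gives -1/36.

-1/36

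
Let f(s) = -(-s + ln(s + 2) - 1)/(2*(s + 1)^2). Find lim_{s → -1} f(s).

1/4

Direct substitution gives 0/0.
Apply L'Hôpital: lim (-1 + 1/(s + 2))/(-4*s - 4), still 0/0.
After 2 applications of L'Hôpital's rule the quotient is (-1/(s + 2)^2)/(-4); substituting s = -1 gives 1/4.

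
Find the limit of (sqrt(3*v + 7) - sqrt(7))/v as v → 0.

A 0/0 form; rationalise with √(7 + 3v) + √7. This collapses the numerator to 3v, leaving 3/(√(7 + 3v) + √7) → 3/(2√7) = 3*√(7)/14.

3*√(7)/14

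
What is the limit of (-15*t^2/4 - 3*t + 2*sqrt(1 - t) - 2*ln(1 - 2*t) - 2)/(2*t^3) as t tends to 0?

125/48

Substitution gives 0/0 (the numerator vanishes to order 3).
Expand each term to order t^3: the coefficient of t^3 in 2·√(1 - t) is -1/8 and in -2·ln(1 - 2t) is 16/3.
Lower-order terms cancel with the polynomial part, so the numerator is (125/24)·t^3 + o(t^3), and the limit is (125/24)/(2) = 125/48.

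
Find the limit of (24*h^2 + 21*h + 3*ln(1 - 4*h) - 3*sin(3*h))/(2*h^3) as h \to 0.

Substitution gives 0/0 (the numerator vanishes to order 3).
Expand each term to order h^3: the coefficient of h^3 in 3·ln(1 - 4h) is -64 and in -3·sin(3h) is 27/2.
Lower-order terms cancel with the polynomial part, so the numerator is (-101/2)·h^3 + o(h^3), and the limit is (-101/2)/(2) = -101/4.

-101/4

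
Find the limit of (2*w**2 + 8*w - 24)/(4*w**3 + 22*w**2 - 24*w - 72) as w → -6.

At w = -6 both the top and bottom vanish — a removable singularity. Factoring out (w + 6) from each leaves (2*w - 4)/(4*w^2 - 2*w - 12), which at w = -6 equals -1/9.

-1/9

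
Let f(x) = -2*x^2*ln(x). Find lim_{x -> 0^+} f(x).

This is a 0·(−∞) form. Rewrite as -2·ln(x) / x^(−2) and apply L'Hôpital:
the derivative quotient is -2·(1/x) / (−2·x^(−3)) = (2/2)·x^2 → 0.

0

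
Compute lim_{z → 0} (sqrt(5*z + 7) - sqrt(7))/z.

5*√(7)/14

A 0/0 form; rationalise with √(7 + 5z) + √7. This collapses the numerator to 5z, leaving 5/(√(7 + 5z) + √7) → 5/(2√7) = 5*√(7)/14.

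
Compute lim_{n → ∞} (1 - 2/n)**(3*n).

Let L be the limit and take ln: ln L = lim (3n)·ln(1 - 2/n) = lim (3n)·(-2/n + O(1/n²)) = -6.
Hence L = e^(-6).

e^(-6)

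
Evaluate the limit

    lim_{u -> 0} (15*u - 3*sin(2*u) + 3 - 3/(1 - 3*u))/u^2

-27

Substitution gives 0/0 (the numerator vanishes to order 2).
Expand each term to order u^2: the coefficient of u^2 in -3·sin(2u) is 0 and in -3·1/(1 - 3u) is -27.
Lower-order terms cancel with the polynomial part, so the numerator is (-27)·u^2 + o(u^2), and the limit is (-27)/(1) = -27.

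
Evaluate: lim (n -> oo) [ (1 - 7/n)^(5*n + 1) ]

Let L be the limit and take ln: ln L = lim (5n + 1)·ln(1 - 7/n) = lim (5n + 1)·(-7/n + O(1/n²)) = -35.
Hence L = e^(-35).

e^(-35)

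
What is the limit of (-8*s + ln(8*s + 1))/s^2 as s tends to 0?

-32

Direct substitution gives 0/0.
Apply L'Hôpital: lim (-8 + 8/(8*s + 1))/(2*s), still 0/0.
After 2 applications of L'Hôpital's rule the quotient is (-64/(8*s + 1)^2)/(2); substituting s = 0 gives -32.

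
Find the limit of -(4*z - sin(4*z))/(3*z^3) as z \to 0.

-32/9

Direct substitution gives 0/0.
Apply L'Hôpital: lim (4 - 4*cos(4*z))/(-9*z^2), still 0/0.
Apply L'Hôpital: lim (16*sin(4*z))/(-18*z), still 0/0.
After 3 applications of L'Hôpital's rule the quotient is (64*cos(4*z))/(-18); substituting z = 0 gives -32/9.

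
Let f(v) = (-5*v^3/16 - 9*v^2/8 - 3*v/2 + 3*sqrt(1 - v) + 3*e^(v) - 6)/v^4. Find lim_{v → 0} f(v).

Substitution gives 0/0; apply L'Hôpital's rule 4 times.
After differentiating numerator and denominator 4 times the quotient is (3*e^(v) - 45/(16*(1 - v)^(7/2)))/(24); at v = 0 this is 1/128.

1/128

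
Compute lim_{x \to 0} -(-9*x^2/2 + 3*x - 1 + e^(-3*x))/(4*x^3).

9/8

Direct substitution gives 0/0.
Apply L'Hôpital: lim (-9*x + 3 - 3*e^(-3*x))/(-12*x^2), still 0/0.
Apply L'Hôpital: lim (-9 + 9*e^(-3*x))/(-24*x), still 0/0.
After 3 applications of L'Hôpital's rule the quotient is (-27*e^(-3*x))/(-24); substituting x = 0 gives 9/8.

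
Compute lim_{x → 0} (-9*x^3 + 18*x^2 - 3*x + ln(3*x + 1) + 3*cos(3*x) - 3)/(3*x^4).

Substitution gives 0/0 (the numerator vanishes to order 4).
Expand each term to order x^4: the coefficient of x^4 in ln(1 + 3x) is -81/4 and in 3·cos(3x) is 81/8.
Lower-order terms cancel with the polynomial part, so the numerator is (-81/8)·x^4 + o(x^4), and the limit is (-81/8)/(3) = -27/8.

-27/8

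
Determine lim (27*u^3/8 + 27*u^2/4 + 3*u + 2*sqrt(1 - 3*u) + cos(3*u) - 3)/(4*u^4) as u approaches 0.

-189/256

Substitution gives 0/0; apply L'Hôpital's rule 4 times.
After differentiating numerator and denominator 4 times the quotient is (81*cos(3*u) - 1215/(8*(1 - 3*u)^(7/2)))/(96); at u = 0 this is -189/256.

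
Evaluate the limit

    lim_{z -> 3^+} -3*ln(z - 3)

As z → 3⁺, z - 3 → 0⁺ and ln(z - 3) → −∞.
Multiplying by -3 gives ∞.

∞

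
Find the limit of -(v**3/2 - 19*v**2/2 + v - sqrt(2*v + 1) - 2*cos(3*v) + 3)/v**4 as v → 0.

Substitution gives 0/0 (the numerator vanishes to order 4).
Expand each term to order v^4: the coefficient of v^4 in −√(1 + 2v) is 5/8 and in -2·cos(3v) is -27/4.
Lower-order terms cancel with the polynomial part, so the numerator is (-49/8)·v^4 + o(v^4), and the limit is (-49/8)/(-1) = 49/8.

49/8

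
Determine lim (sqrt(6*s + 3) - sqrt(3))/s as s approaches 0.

A 0/0 form; rationalise with √(3 + 6s) + √3. This collapses the numerator to 6s, leaving 6/(√(3 + 6s) + √3) → 6/(2√3) = √(3).

√(3)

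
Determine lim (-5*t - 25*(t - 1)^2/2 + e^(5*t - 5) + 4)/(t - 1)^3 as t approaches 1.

Direct substitution gives 0/0.
Apply L'Hôpital: lim (-25*t + 5*e^(5*t - 5) + 20)/(3*(t - 1)^2), still 0/0.
Apply L'Hôpital: lim (25*e^(5*t - 5) - 25)/(6*t - 6), still 0/0.
After 3 applications of L'Hôpital's rule the quotient is (125*e^(5*t - 5))/(6); substituting t = 1 gives 125/6.

125/6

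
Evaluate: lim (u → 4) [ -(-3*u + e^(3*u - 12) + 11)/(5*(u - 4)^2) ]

Direct substitution gives 0/0.
Apply L'Hôpital: lim (3*e^(3*u - 12) - 3)/(40 - 10*u), still 0/0.
After 2 applications of L'Hôpital's rule the quotient is (9*e^(3*u - 12))/(-10); substituting u = 4 gives -9/10.

-9/10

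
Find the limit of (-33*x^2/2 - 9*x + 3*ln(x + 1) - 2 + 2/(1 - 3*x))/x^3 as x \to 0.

Substitution gives 0/0; apply L'Hôpital's rule 3 times.
After differentiating numerator and denominator 3 times the quotient is (324/(3*x - 1)^4 + 6/(x + 1)^3)/(6); at x = 0 this is 55.

55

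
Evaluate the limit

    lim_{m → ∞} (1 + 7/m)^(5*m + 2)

e^(35)

Let L be the limit and take ln: ln L = lim (5m + 2)·ln(1 + 7/m) = lim (5m + 2)·(7/m + O(1/m²)) = 35.
Hence L = e^(35).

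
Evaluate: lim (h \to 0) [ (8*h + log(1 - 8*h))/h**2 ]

Direct substitution gives 0/0.
Apply L'Hôpital: lim (8 - 8/(1 - 8*h))/(2*h), still 0/0.
After 2 applications of L'Hôpital's rule the quotient is (-64/(1 - 8*h)^2)/(2); substituting h = 0 gives -32.

-32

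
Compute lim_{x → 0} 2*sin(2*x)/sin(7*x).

Substitution gives 0/0.
Divide numerator and denominator by x: sin(2x)/x → 2 and sin(7x)/x → 7, so the limit is 2·2/7 = 4/7.

4/7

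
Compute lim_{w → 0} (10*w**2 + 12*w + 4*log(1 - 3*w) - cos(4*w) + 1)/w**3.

-36

Substitution gives 0/0; apply L'Hôpital's rule 3 times.
After differentiating numerator and denominator 3 times the quotient is (-64*sin(4*w) + 216/(3*w - 1)^3)/(6); at w = 0 this is -36.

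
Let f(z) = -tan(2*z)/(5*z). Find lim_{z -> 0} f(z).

-2/5

Substitution gives 0/0.
Since tan(u)/u → 1 as u → 0, tan(2z)/(2z) → 1 and the limit is 2/(-5) = -2/5.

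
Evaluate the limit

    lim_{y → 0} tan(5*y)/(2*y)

Substitution gives 0/0.
Since tan(u)/u → 1 as u → 0, tan(5y)/(5y) → 1 and the limit is 5/2.

5/2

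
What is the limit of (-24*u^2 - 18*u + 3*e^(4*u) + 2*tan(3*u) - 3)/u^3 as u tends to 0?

Substitution gives 0/0; apply L'Hôpital's rule 3 times.
After differentiating numerator and denominator 3 times the quotient is (192*e^(4*u) + 324*tan(3*u)^4 + 432*tan(3*u)^2 + 108)/(6); at u = 0 this is 50.

50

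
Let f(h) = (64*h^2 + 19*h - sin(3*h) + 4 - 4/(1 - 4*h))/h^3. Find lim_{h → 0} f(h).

-503/2

Substitution gives 0/0 (the numerator vanishes to order 3).
Expand each term to order h^3: the coefficient of h^3 in −sin(3h) is 9/2 and in -4·1/(1 - 4h) is -256.
Lower-order terms cancel with the polynomial part, so the numerator is (-503/2)·h^3 + o(h^3), and the limit is (-503/2)/(1) = -503/2.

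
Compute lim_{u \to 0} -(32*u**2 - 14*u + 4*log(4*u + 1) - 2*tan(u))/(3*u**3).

Substitution gives 0/0; apply L'Hôpital's rule 3 times.
After differentiating numerator and denominator 3 times the quotient is (8/cos(u)^2 - 12/cos(u)^4 + 512/(4*u + 1)^3)/(-18); at u = 0 this is -254/9.

-254/9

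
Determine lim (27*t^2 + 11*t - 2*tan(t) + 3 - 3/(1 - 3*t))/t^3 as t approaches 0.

-245/3

Substitution gives 0/0 (the numerator vanishes to order 3).
Expand each term to order t^3: the coefficient of t^3 in -3·1/(1 - 3t) is -81 and in -2·tan(t) is -2/3.
Lower-order terms cancel with the polynomial part, so the numerator is (-245/3)·t^3 + o(t^3), and the limit is (-245/3)/(1) = -245/3.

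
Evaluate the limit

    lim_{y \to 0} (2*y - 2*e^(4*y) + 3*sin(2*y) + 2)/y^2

-16

Substitution gives 0/0; apply L'Hôpital's rule 2 times.
After differentiating numerator and denominator 2 times the quotient is (-32*e^(4*y) - 12*sin(2*y))/(2); at y = 0 this is -16.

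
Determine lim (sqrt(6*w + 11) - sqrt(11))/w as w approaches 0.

3*√(11)/11

A 0/0 form; rationalise with √(11 + 6w) + √11. This collapses the numerator to 6w, leaving 6/(√(11 + 6w) + √11) → 6/(2√11) = 3*√(11)/11.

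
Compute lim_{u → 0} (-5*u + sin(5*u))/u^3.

-125/6

Direct substitution gives 0/0.
Apply L'Hôpital: lim (5*cos(5*u) - 5)/(3*u^2), still 0/0.
Apply L'Hôpital: lim (-25*sin(5*u))/(6*u), still 0/0.
After 3 applications of L'Hôpital's rule the quotient is (-125*cos(5*u))/(6); substituting u = 0 gives -125/6.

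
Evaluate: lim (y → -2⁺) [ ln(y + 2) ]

-∞

As y → -2⁺, y + 2 → 0⁺ and ln(y + 2) → −∞.
Multiplying by 1 gives -∞.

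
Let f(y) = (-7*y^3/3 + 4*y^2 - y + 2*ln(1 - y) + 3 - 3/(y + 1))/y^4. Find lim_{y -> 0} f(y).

-7/2

Substitution gives 0/0; apply L'Hôpital's rule 4 times.
After differentiating numerator and denominator 4 times the quotient is (-72/(y + 1)^5 - 12/(y - 1)^4)/(24); at y = 0 this is -7/2.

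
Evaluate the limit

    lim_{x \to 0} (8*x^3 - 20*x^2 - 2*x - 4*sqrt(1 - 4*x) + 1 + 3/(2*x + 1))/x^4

Substitution gives 0/0; apply L'Hôpital's rule 4 times.
After differentiating numerator and denominator 4 times the quotient is (1152/(2*x + 1)^5 + 960/(1 - 4*x)^(7/2))/(24); at x = 0 this is 88.

88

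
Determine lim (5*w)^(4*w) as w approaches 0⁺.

1

Base → 0⁺ and exponent → 0⁺: a 0^0 form.
Take logs: 4w·ln(5w). This is 0·(−∞); rewriting as ln(5w)/(1/(4w)) and applying L'Hôpital gives 0.
Hence the limit is e^0 = 1.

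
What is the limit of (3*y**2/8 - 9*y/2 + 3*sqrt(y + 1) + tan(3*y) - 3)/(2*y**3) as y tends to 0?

Substitution gives 0/0; apply L'Hôpital's rule 3 times.
After differentiating numerator and denominator 3 times the quotient is (162*tan(3*y)^2/cos(3*y)^2 + 54/cos(3*y)^2 + 9/(8*(y + 1)^(5/2)))/(12); at y = 0 this is 147/32.

147/32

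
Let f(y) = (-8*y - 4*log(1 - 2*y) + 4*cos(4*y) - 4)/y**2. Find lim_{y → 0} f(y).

Substitution gives 0/0 (the numerator vanishes to order 2).
Expand each term to order y^2: the coefficient of y^2 in 4·cos(4y) is -32 and in -4·ln(1 - 2y) is 8.
Lower-order terms cancel with the polynomial part, so the numerator is (-24)·y^2 + o(y^2), and the limit is (-24)/(1) = -24.

-24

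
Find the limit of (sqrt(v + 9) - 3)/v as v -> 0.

1/6

Substitution gives 0/0. Multiply numerator and denominator by the conjugate √(9 + v) + √9.
The numerator becomes (9 + v) − 9 = v, so the expression simplifies to 1/(√(9 + v) + √9).
Letting v → 0 gives 1/(2√9) = 1/6.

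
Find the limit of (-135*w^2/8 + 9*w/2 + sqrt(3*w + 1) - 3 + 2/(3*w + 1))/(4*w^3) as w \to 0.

Substitution gives 0/0; apply L'Hôpital's rule 3 times.
After differentiating numerator and denominator 3 times the quotient is (-324/(3*w + 1)^4 + 81/(8*(3*w + 1)^(5/2)))/(24); at w = 0 this is -837/64.

-837/64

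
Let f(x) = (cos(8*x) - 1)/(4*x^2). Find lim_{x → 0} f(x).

Direct substitution gives 0/0.
Apply L'Hôpital: lim (-8*sin(8*x))/(8*x), still 0/0.
After 2 applications of L'Hôpital's rule the quotient is (-64*cos(8*x))/(8); substituting x = 0 gives -8.

-8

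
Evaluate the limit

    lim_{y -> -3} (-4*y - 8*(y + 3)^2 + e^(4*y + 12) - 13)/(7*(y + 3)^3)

Direct substitution gives 0/0.
Apply L'Hôpital: lim (-16*y + 4*e^(4*y + 12) - 52)/(21*(y + 3)^2), still 0/0.
Apply L'Hôpital: lim (16*e^(4*y + 12) - 16)/(42*y + 126), still 0/0.
After 3 applications of L'Hôpital's rule the quotient is (64*e^(4*y + 12))/(42); substituting y = -3 gives 32/21.

32/21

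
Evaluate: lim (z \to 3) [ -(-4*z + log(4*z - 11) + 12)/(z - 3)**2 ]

8

Direct substitution gives 0/0.
Apply L'Hôpital: lim (-4 + 4/(4*z - 11))/(6 - 2*z), still 0/0.
After 2 applications of L'Hôpital's rule the quotient is (-16/(4*z - 11)^2)/(-2); substituting z = 3 gives 8.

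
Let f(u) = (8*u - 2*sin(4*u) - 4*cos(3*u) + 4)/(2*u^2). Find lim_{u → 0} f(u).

Substitution gives 0/0; apply L'Hôpital's rule 2 times.
After differentiating numerator and denominator 2 times the quotient is (32*sin(4*u) + 36*cos(3*u))/(4); at u = 0 this is 9.

9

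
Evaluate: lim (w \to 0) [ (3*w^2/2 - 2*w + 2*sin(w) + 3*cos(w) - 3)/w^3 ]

Substitution gives 0/0 (the numerator vanishes to order 3).
Expand each term to order w^3: the coefficient of w^3 in 3·cos(w) is 0 and in 2·sin(w) is -1/3.
Lower-order terms cancel with the polynomial part, so the numerator is (-1/3)·w^3 + o(w^3), and the limit is (-1/3)/(1) = -1/3.

-1/3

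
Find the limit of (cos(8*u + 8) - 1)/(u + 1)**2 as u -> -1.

Direct substitution gives 0/0.
Apply L'Hôpital: lim (-8*sin(8*u + 8))/(2*u + 2), still 0/0.
After 2 applications of L'Hôpital's rule the quotient is (-64*cos(8*u + 8))/(2); substituting u = -1 gives -32.

-32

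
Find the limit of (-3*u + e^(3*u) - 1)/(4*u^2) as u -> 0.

9/8

Direct substitution gives 0/0.
Apply L'Hôpital: lim (3*e^(3*u) - 3)/(8*u), still 0/0.
After 2 applications of L'Hôpital's rule the quotient is (9*e^(3*u))/(8); substituting u = 0 gives 9/8.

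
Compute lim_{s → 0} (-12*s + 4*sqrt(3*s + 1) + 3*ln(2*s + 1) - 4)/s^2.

Substitution gives 0/0 (the numerator vanishes to order 2).
Expand each term to order s^2: the coefficient of s^2 in 4·√(1 + 3s) is -9/2 and in 3·ln(1 + 2s) is -6.
Lower-order terms cancel with the polynomial part, so the numerator is (-21/2)·s^2 + o(s^2), and the limit is (-21/2)/(1) = -21/2.

-21/2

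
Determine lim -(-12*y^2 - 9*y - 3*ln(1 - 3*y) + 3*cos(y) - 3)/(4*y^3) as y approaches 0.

-27/4

Substitution gives 0/0; apply L'Hôpital's rule 3 times.
After differentiating numerator and denominator 3 times the quotient is (3*sin(y) - 162/(3*y - 1)^3)/(-24); at y = 0 this is -27/4.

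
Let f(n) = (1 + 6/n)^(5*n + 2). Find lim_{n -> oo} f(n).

e^(30)

Let L be the limit and take ln: ln L = lim (5n + 2)·ln(1 + 6/n) = lim (5n + 2)·(6/n + O(1/n²)) = 30.
Hence L = e^(30).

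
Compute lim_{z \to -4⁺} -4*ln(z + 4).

As z → -4⁺, z + 4 → 0⁺ and ln(z + 4) → −∞.
Multiplying by -4 gives ∞.

∞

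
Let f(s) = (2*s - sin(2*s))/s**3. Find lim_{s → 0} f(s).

Direct substitution gives 0/0.
Apply L'Hôpital: lim (2 - 2*cos(2*s))/(3*s^2), still 0/0.
Apply L'Hôpital: lim (4*sin(2*s))/(6*s), still 0/0.
After 3 applications of L'Hôpital's rule the quotient is (8*cos(2*s))/(6); substituting s = 0 gives 4/3.

4/3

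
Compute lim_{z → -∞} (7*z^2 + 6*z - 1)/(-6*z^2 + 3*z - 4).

-7/6

Numerator and denominator both have degree 2.
Dividing every term by z^2, all lower-order terms vanish and the limit is the ratio of leading coefficients, 7/(-6) = -7/6.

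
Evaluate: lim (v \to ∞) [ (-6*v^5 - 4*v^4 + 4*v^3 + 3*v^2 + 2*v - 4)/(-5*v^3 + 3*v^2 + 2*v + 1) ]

∞

The numerator has higher degree (5 > 3); the quotient behaves like (-6/(-5))·v^2 for large |v|.
As v → +∞ this diverges to ∞.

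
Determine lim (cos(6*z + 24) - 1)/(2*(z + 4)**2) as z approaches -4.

-9

Direct substitution gives 0/0.
Apply L'Hôpital: lim (-6*sin(6*z + 24))/(4*z + 16), still 0/0.
After 2 applications of L'Hôpital's rule the quotient is (-36*cos(6*z + 24))/(4); substituting z = -4 gives -9.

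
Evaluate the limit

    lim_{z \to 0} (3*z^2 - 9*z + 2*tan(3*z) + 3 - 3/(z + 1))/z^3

21

Substitution gives 0/0 (the numerator vanishes to order 3).
Expand each term to order z^3: the coefficient of z^3 in 2·tan(3z) is 18 and in -3·1/(1 + z) is 3.
Lower-order terms cancel with the polynomial part, so the numerator is (21)·z^3 + o(z^3), and the limit is (21)/(1) = 21.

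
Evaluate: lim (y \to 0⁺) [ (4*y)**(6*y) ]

Base → 0⁺ and exponent → 0⁺: a 0^0 form.
Take logs: 6y·ln(4y). This is 0·(−∞); rewriting as ln(4y)/(1/(6y)) and applying L'Hôpital gives 0.
Hence the limit is e^0 = 1.

1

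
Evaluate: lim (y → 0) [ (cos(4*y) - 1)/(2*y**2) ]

-4

Direct substitution gives 0/0.
Apply L'Hôpital: lim (-4*sin(4*y))/(4*y), still 0/0.
After 2 applications of L'Hôpital's rule the quotient is (-16*cos(4*y))/(4); substituting y = 0 gives -4.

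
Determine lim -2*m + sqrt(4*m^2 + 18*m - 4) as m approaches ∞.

This has the form ∞ − ∞. Multiply and divide by the conjugate √(4*m^2 + 18*m - 4) + 2m.
That gives (18m - 4) / (√(4*m^2 + 18*m - 4) + 2m).
Divide numerator and denominator by m: the limit is 18/(2·2) = 9/2.

9/2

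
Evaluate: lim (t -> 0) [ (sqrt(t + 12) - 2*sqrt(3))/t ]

√(3)/12

Substitution gives 0/0. Multiply numerator and denominator by the conjugate √(12 + t) + √12.
The numerator becomes (12 + t) − 12 = t, so the expression simplifies to 1/(√(12 + t) + √12).
Letting t → 0 gives 1/(2√12) = √(3)/12.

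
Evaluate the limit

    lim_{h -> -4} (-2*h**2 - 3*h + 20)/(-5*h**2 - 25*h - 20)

13/15

Direct substitution gives 0/0, so factor. Both numerator and denominator have (h + 4) as a factor.
After cancelling, the expression reduces to (5 - 2*h)/(-5*h - 5).
Substituting h = -4 gives 13/15.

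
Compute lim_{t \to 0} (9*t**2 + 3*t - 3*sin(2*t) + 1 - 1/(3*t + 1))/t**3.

Substitution gives 0/0 (the numerator vanishes to order 3).
Expand each term to order t^3: the coefficient of t^3 in −1/(1 + 3t) is 27 and in -3·sin(2t) is 4.
Lower-order terms cancel with the polynomial part, so the numerator is (31)·t^3 + o(t^3), and the limit is (31)/(1) = 31.

31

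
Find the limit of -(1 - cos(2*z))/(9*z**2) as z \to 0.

-2/9

Substitution gives 0/0.
Use (1 − cos u)/u² → 1/2 with u = 2z: the limit is 2²/(2·(-9)) = -2/9.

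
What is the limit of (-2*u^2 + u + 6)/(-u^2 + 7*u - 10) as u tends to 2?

-7/3

At u = 2 both the top and bottom vanish — a removable singularity. Factoring out (u - 2) from each leaves (-2*u - 3)/(5 - u), which at u = 2 equals -7/3.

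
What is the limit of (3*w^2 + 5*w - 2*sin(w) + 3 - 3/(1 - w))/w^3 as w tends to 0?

Substitution gives 0/0; apply L'Hôpital's rule 3 times.
After differentiating numerator and denominator 3 times the quotient is (2*cos(w) - 18/(w - 1)^4)/(6); at w = 0 this is -8/3.

-8/3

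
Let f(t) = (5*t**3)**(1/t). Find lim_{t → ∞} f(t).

1

Base → ∞ and exponent → 0: an ∞^0 form.
Take logs: (1/t)·ln(5·t^3) = (ln 5 + 3·ln t)/t → 0.
So the limit is e^0 = 1.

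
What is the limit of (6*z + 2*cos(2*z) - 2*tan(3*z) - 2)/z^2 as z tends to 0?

Substitution gives 0/0; apply L'Hôpital's rule 2 times.
After differentiating numerator and denominator 2 times the quotient is (-36*sin(3*z)/cos(3*z)^3 - 8*cos(2*z))/(2); at z = 0 this is -4.

-4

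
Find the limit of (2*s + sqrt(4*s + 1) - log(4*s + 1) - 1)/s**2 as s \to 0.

Substitution gives 0/0; apply L'Hôpital's rule 2 times.
After differentiating numerator and denominator 2 times the quotient is (16/(4*s + 1)^2 - 4/(4*s + 1)^(3/2))/(2); at s = 0 this is 6.

6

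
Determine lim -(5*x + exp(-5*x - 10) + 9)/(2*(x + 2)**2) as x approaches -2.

Direct substitution gives 0/0.
Apply L'Hôpital: lim (5 - 5*e^(-5*x - 10))/(-4*x - 8), still 0/0.
After 2 applications of L'Hôpital's rule the quotient is (25*e^(-5*x - 10))/(-4); substituting x = -2 gives -25/4.

-25/4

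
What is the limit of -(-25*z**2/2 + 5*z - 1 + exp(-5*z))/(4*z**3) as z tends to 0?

Direct substitution gives 0/0.
Apply L'Hôpital: lim (-25*z + 5 - 5*e^(-5*z))/(-12*z^2), still 0/0.
Apply L'Hôpital: lim (-25 + 25*e^(-5*z))/(-24*z), still 0/0.
After 3 applications of L'Hôpital's rule the quotient is (-125*e^(-5*z))/(-24); substituting z = 0 gives 125/24.

125/24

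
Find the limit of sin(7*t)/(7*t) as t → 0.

Substitution gives 0/0.
Write it as (7/7)·sin(7t)/(7t); since sin(u)/u → 1, the limit is 1.

1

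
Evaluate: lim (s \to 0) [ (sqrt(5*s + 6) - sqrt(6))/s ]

A 0/0 form; rationalise with √(6 + 5s) + √6. This collapses the numerator to 5s, leaving 5/(√(6 + 5s) + √6) → 5/(2√6) = 5*√(6)/12.

5*√(6)/12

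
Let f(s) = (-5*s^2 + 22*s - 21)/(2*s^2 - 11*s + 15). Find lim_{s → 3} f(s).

Since s = 3 makes numerator and denominator zero, (s - 3) divides both.
Cancelling it gives (7 - 5*s)/(2*s - 5); now plug in s = 3 to get -8.

-8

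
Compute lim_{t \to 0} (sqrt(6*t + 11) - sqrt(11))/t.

A 0/0 form; rationalise with √(11 + 6t) + √11. This collapses the numerator to 6t, leaving 6/(√(11 + 6t) + √11) → 6/(2√11) = 3*√(11)/11.

3*√(11)/11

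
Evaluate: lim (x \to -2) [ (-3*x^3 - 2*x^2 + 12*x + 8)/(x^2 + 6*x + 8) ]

Direct substitution gives 0/0, so factor. Both numerator and denominator have (x + 2) as a factor.
After cancelling, the expression reduces to (-3*x^2 + 4*x + 4)/(x + 4).
Substituting x = -2 gives -8.

-8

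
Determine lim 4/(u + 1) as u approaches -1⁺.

∞

As u → -1⁺, (u + 1) → 0⁺, so (u + 1)^1 → 0⁺ and 4/(u + 1)^1 → ∞.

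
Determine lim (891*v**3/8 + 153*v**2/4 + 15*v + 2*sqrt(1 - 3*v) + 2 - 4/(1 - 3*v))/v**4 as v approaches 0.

Substitution gives 0/0 (the numerator vanishes to order 4).
Expand each term to order v^4: the coefficient of v^4 in 2·√(1 - 3v) is -405/64 and in -4·1/(1 - 3v) is -324.
Lower-order terms cancel with the polynomial part, so the numerator is (-21141/64)·v^4 + o(v^4), and the limit is (-21141/64)/(1) = -21141/64.

-21141/64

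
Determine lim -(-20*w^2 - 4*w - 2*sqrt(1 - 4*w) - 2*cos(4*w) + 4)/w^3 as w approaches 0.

-8

Substitution gives 0/0; apply L'Hôpital's rule 3 times.
After differentiating numerator and denominator 3 times the quotient is (-128*sin(4*w) + 48/(1 - 4*w)^(5/2))/(-6); at w = 0 this is -8.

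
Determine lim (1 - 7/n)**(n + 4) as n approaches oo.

e^(-7)

The base → 1 and the exponent → ∞: a 1^∞ form.
Take logarithms: (n + 4)·ln(1 - 7/n). Since ln(1+u) ~ u for small u, this behaves like (n)·(-7/n) → -7.
So the limit is e^(-7).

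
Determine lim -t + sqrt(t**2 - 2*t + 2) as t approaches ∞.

-1

This has the form ∞ − ∞. Multiply and divide by the conjugate √(t^2 - 2*t + 2) + t.
That gives (-2t + 2) / (√(t^2 - 2*t + 2) + t).
Divide numerator and denominator by t: the limit is -2/(2·1) = -1.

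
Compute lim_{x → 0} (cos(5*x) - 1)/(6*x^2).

Direct substitution gives 0/0.
Apply L'Hôpital: lim (-5*sin(5*x))/(12*x), still 0/0.
After 2 applications of L'Hôpital's rule the quotient is (-25*cos(5*x))/(12); substituting x = 0 gives -25/12.

-25/12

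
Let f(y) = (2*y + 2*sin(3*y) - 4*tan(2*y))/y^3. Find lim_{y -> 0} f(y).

-59/3

Substitution gives 0/0; apply L'Hôpital's rule 3 times.
After differentiating numerator and denominator 3 times the quotient is (-54*cos(3*y) - 192*tan(2*y)^4 - 256*tan(2*y)^2 - 64)/(6); at y = 0 this is -59/3.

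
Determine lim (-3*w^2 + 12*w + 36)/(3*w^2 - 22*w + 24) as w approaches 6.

-12/7

At w = 6 both the top and bottom vanish — a removable singularity. Factoring out (w - 6) from each leaves (-3*w - 6)/(3*w - 4), which at w = 6 equals -12/7.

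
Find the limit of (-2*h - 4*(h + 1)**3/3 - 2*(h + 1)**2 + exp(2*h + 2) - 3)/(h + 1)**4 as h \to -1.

2/3

Direct substitution gives 0/0.
Apply L'Hôpital: lim (-4*h - 4*(h + 1)^2 + 2*e^(2*h + 2) - 6)/(4*(h + 1)^3), still 0/0.
Apply L'Hôpital: lim (-8*h + 4*e^(2*h + 2) - 12)/(12*(h + 1)^2), still 0/0.
Apply L'Hôpital: lim (8*e^(2*h + 2) - 8)/(24*h + 24), still 0/0.
After 4 applications of L'Hôpital's rule the quotient is (16*e^(2*h + 2))/(24); substituting h = -1 gives 2/3.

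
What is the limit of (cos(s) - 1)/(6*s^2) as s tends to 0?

Direct substitution gives 0/0.
Apply L'Hôpital: lim (-sin(s))/(12*s), still 0/0.
After 2 applications of L'Hôpital's rule the quotient is (-cos(s))/(12); substituting s = 0 gives -1/12.

-1/12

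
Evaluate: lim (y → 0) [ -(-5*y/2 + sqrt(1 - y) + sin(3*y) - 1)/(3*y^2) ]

1/24

Substitution gives 0/0 (the numerator vanishes to order 2).
Expand each term to order y^2: the coefficient of y^2 in sin(3y) is 0 and in √(1 - y) is -1/8.
Lower-order terms cancel with the polynomial part, so the numerator is (-1/8)·y^2 + o(y^2), and the limit is (-1/8)/(-3) = 1/24.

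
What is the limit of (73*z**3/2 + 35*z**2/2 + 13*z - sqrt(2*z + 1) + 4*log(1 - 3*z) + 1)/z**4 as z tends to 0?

Substitution gives 0/0 (the numerator vanishes to order 4).
Expand each term to order z^4: the coefficient of z^4 in 4·ln(1 - 3z) is -81 and in −√(1 + 2z) is 5/8.
Lower-order terms cancel with the polynomial part, so the numerator is (-643/8)·z^4 + o(z^4), and the limit is (-643/8)/(1) = -643/8.

-643/8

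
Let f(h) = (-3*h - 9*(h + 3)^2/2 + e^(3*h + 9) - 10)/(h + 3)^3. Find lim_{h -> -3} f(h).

Direct substitution gives 0/0.
Apply L'Hôpital: lim (-9*h + 3*e^(3*h + 9) - 30)/(3*(h + 3)^2), still 0/0.
Apply L'Hôpital: lim (9*e^(3*h + 9) - 9)/(6*h + 18), still 0/0.
After 3 applications of L'Hôpital's rule the quotient is (27*e^(3*h + 9))/(6); substituting h = -3 gives 9/2.

9/2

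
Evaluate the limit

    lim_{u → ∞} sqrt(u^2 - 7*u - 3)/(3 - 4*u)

For large |u|, √(u^2 - 7*u - 3) ≈ √1·|u| and the denominator ≈ -4u.
Since u → +∞, |u| = u, giving √1/(-4) = -1/4.

-1/4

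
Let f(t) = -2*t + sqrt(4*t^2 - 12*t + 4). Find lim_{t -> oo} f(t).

-3

An ∞ − ∞ form. Rationalising with the conjugate, the difference becomes (-12t + 4) / (√(4*t^2 - 12*t + 4) + 2t).
For large t the denominator behaves like 2·2t, so the quotient tends to -12/4 = -3.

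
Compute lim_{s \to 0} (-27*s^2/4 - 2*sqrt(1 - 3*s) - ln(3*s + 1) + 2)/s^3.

Substitution gives 0/0; apply L'Hôpital's rule 3 times.
After differentiating numerator and denominator 3 times the quotient is (-54/(3*s + 1)^3 + 81/(4*(1 - 3*s)^(5/2)))/(6); at s = 0 this is -45/8.

-45/8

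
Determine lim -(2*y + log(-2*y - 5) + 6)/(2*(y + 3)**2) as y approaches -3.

Direct substitution gives 0/0.
Apply L'Hôpital: lim (2 - 2/(-2*y - 5))/(-4*y - 12), still 0/0.
After 2 applications of L'Hôpital's rule the quotient is (-4/(-2*y - 5)^2)/(-4); substituting y = -3 gives 1.

1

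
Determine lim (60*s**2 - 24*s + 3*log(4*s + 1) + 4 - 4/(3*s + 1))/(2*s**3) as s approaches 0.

Substitution gives 0/0 (the numerator vanishes to order 3).
Expand each term to order s^3: the coefficient of s^3 in 3·ln(1 + 4s) is 64 and in -4·1/(1 + 3s) is 108.
Lower-order terms cancel with the polynomial part, so the numerator is (172)·s^3 + o(s^3), and the limit is (172)/(2) = 86.

86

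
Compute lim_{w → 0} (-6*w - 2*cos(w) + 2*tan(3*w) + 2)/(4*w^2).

Substitution gives 0/0; apply L'Hôpital's rule 2 times.
After differentiating numerator and denominator 2 times the quotient is (36*sin(3*w)/cos(3*w)^3 + 2*cos(w))/(8); at w = 0 this is 1/4.

1/4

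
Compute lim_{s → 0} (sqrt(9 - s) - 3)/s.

-1/6

A 0/0 form; rationalise with √(9 - s) + √9. This collapses the numerator to -s, leaving -1/(√(9 - s) + √9) → -1/(2√9) = -1/6.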